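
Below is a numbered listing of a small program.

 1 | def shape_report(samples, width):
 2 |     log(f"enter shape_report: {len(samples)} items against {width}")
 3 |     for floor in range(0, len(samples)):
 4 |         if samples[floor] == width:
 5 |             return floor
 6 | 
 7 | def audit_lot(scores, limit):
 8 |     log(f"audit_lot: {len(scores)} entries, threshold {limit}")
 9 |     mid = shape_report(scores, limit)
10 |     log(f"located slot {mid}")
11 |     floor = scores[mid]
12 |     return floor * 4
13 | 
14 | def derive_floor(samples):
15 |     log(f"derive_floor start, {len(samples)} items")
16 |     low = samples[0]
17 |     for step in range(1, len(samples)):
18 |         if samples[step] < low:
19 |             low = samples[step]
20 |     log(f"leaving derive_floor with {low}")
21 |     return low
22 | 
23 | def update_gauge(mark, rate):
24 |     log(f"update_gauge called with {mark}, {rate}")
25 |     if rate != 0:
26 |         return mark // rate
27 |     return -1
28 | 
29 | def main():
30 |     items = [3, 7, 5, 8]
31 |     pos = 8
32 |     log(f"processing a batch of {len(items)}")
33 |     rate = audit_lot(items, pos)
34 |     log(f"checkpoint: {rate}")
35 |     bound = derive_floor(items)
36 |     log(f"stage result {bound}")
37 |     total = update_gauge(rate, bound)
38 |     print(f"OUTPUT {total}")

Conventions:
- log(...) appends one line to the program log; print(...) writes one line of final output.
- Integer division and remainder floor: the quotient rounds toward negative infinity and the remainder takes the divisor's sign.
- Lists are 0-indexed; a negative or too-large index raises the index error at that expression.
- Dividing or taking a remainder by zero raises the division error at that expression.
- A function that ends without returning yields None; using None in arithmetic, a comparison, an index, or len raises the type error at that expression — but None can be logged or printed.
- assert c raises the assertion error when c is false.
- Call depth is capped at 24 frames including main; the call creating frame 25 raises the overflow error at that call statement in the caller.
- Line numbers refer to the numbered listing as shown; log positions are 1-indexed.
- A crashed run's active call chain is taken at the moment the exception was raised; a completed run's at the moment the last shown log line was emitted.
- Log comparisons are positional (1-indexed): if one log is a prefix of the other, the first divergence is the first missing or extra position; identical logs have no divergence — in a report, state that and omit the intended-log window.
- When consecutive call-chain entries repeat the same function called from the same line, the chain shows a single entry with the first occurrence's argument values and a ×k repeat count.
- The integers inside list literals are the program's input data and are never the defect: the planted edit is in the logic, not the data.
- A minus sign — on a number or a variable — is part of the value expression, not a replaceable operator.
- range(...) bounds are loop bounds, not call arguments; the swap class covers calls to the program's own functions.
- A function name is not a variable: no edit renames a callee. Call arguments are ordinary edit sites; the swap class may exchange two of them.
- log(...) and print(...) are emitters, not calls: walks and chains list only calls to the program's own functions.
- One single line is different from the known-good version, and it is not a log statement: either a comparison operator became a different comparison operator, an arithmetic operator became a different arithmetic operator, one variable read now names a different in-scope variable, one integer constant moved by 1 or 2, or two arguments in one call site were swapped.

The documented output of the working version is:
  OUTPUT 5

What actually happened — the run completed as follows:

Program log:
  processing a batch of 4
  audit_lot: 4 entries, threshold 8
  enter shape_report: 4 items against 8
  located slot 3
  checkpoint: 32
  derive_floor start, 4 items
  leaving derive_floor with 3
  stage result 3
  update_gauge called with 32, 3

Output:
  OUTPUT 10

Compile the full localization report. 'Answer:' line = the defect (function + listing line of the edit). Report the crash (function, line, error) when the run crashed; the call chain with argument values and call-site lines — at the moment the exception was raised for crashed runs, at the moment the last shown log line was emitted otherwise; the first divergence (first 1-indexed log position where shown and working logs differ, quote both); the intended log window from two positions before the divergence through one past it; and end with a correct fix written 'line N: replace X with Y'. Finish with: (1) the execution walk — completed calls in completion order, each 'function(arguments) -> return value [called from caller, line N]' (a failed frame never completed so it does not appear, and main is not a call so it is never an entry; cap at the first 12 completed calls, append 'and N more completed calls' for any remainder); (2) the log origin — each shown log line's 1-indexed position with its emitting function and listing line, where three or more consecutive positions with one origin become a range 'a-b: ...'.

Answer: the defect is in audit_lot at line 12.
Key observation: The log first diverges at position 5: the faulty run prints 'checkpoint: 32' where the working version prints 'checkpoint: 16'.
Call chain: main -> update_gauge(32, 3) (called at line 37).
First divergence: position 5; shown 'checkpoint: 32' vs intended 'checkpoint: 16'.
Intended log window:
  3: enter shape_report: 4 items against 8
  4: located slot 3
  5: checkpoint: 16
  6: derive_floor start, 4 items
Execution walk:
  shape_report([3, 7, 5, 8], 8) -> 3  [called from audit_lot, line 9]
  audit_lot([3, 7, 5, 8], 8) -> 32  [called from main, line 33]
  derive_floor([3, 7, 5, 8]) -> 3  [called from main, line 35]
  update_gauge(32, 3) -> 10  [called from main, line 37]
Log line origins:
  1: logged in main at line 32
  2: logged in audit_lot at line 8
  3: logged in shape_report at line 2
  4: logged in audit_lot at line 10
  5: logged in main at line 34
  6: logged in derive_floor at line 15
  7: logged in derive_floor at line 20
  8: logged in main at line 36
  9: logged in update_gauge at line 24
A correct fix: line 12: replace `4` with `2`.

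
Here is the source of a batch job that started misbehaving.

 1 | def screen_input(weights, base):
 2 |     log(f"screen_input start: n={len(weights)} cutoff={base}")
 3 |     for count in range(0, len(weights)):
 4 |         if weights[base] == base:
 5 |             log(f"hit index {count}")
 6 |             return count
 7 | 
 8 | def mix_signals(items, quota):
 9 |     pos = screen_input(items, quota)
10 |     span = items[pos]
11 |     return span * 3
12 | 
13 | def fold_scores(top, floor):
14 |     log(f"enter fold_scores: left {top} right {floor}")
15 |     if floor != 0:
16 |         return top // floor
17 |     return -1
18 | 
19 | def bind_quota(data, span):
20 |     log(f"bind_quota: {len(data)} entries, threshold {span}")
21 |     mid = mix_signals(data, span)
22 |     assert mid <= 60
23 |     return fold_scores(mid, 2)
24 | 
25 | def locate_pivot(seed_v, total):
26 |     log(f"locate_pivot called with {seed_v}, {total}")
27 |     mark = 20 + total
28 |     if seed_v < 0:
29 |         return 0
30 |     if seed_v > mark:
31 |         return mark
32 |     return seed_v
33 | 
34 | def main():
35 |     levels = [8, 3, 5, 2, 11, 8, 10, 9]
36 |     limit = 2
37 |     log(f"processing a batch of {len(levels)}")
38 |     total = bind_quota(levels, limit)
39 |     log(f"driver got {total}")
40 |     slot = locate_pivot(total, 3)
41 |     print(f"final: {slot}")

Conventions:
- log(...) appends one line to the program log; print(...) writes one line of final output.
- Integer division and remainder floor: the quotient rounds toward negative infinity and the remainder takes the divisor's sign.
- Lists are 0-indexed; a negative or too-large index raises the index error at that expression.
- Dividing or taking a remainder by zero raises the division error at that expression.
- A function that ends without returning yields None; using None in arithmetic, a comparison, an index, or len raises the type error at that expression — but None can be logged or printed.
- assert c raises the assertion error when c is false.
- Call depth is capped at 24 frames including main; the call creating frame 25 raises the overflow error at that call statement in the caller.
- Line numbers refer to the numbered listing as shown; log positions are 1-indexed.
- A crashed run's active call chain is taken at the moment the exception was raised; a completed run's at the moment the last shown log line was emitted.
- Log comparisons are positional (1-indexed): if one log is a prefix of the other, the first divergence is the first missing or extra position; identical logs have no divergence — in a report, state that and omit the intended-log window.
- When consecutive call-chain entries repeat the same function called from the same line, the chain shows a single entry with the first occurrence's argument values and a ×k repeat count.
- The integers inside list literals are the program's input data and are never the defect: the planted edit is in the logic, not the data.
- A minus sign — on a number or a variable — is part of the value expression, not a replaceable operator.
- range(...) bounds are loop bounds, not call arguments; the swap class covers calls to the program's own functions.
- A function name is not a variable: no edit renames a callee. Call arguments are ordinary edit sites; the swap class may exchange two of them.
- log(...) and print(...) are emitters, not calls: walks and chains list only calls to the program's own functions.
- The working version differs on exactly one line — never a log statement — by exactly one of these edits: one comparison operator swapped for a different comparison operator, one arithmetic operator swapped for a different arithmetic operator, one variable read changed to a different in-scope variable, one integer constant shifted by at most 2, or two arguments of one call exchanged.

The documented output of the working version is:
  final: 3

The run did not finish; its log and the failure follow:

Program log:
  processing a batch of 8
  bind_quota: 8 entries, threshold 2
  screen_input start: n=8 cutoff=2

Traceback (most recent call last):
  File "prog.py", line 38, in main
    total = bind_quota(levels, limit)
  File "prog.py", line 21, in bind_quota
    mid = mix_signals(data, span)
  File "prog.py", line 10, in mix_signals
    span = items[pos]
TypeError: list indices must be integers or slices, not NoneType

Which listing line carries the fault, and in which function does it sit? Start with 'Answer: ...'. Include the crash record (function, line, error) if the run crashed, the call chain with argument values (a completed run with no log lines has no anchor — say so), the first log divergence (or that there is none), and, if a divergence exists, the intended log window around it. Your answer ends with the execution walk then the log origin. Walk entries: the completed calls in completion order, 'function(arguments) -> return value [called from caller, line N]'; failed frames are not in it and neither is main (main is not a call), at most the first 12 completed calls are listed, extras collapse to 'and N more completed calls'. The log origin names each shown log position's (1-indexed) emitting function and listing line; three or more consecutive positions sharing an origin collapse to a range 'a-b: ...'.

Answer: the defect is in screen_input at line 4.
Key fact: The shown log is a 3-line prefix of the intended one, whose next entry is 'hit index 3'.
Crash: mix_signals, line 10, TypeError.
Call chain: main -> bind_quota([8, 3, 5, 2, 11, 8, 10, 9], 2) (called at line 38) -> mix_signals([8, 3, 5, 2, 11, 8, 10, 9], 2) (called at line 21).
First divergence: position 4; the shown log stops at 3 lines while the working version next logs 'hit index 3'.
Intended log window:
  2: bind_quota: 8 entries, threshold 2
  3: screen_input start: n=8 cutoff=2
  4: hit index 3
  5: enter fold_scores: left 6 right 2
Execution walk:
  screen_input([8, 3, 5, 2, 11, 8, 10, 9], 2) -> None  [called from mix_signals, line 9]
Origin of each log line:
  1: logged in main at line 37
  2: logged in bind_quota at line 20
  3: logged in screen_input at line 2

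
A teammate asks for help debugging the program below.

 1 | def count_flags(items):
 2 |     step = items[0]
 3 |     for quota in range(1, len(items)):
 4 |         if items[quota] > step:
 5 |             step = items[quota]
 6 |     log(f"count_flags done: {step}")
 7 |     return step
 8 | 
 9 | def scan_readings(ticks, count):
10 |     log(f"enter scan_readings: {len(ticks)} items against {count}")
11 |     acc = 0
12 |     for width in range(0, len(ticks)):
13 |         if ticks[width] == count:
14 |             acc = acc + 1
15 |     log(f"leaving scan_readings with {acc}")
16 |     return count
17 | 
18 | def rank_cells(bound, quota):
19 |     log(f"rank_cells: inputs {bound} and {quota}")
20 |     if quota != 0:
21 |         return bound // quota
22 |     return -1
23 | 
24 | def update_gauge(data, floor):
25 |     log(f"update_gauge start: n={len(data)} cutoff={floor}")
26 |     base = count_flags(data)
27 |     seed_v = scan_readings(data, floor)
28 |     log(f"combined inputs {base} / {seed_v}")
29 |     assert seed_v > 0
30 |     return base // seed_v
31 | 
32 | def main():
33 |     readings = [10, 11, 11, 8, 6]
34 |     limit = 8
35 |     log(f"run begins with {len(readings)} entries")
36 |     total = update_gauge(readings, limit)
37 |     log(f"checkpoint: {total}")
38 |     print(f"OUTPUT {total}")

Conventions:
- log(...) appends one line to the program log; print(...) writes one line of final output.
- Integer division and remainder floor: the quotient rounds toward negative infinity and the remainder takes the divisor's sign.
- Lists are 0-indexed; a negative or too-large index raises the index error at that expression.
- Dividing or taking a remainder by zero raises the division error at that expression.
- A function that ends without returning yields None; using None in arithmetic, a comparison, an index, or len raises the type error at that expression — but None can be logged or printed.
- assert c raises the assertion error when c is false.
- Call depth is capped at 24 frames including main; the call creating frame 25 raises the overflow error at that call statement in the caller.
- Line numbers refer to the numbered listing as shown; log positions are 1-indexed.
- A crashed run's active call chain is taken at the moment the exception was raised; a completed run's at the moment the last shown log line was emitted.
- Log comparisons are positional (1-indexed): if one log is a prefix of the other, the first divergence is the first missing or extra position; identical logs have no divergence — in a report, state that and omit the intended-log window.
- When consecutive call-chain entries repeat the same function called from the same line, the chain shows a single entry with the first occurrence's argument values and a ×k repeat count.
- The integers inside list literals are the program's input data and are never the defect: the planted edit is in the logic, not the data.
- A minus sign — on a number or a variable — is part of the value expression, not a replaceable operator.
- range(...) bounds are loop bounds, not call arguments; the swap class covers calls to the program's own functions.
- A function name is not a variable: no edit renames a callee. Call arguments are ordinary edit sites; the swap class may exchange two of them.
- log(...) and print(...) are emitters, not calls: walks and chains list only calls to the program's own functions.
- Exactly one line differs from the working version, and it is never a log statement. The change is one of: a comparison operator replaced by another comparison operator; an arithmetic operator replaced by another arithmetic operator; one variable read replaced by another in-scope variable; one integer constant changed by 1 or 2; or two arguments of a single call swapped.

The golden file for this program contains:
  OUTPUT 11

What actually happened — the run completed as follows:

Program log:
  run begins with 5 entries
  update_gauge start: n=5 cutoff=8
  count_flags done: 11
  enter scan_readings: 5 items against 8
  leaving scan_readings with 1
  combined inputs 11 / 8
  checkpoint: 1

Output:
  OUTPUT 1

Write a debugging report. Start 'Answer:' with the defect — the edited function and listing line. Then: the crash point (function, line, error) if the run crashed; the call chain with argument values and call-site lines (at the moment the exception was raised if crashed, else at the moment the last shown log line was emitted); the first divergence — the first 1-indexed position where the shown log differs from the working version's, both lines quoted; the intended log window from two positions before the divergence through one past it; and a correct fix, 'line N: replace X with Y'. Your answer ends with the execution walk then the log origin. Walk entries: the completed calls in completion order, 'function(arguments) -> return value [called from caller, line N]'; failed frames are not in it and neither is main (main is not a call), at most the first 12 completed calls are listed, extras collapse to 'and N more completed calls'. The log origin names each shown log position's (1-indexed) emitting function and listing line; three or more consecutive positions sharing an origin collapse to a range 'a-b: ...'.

Answer: the defect is in scan_readings at line 16.
The tell: Log line 6 is where behavior first shows: 'combined inputs 11 / 8' appears instead of 'combined inputs 11 / 1'.
Call chain: main.
First divergence: position 6; shown 'combined inputs 11 / 8' vs intended 'combined inputs 11 / 1'.
Intended log window:
  4: enter scan_readings: 5 items against 8
  5: leaving scan_readings with 1
  6: combined inputs 11 / 1
  7: checkpoint: 11
Execution walk:
  count_flags([10, 11, 11, 8, 6]) -> 11  [called from update_gauge, line 26]
  scan_readings([10, 11, 11, 8, 6], 8) -> 8  [called from update_gauge, line 27]
  update_gauge([10, 11, 11, 8, 6], 8) -> 1  [called from main, line 36]
Log origins:
  1: emitted by main (line 35)
  2: emitted by update_gauge (line 25)
  3: emitted by count_flags (line 6)
  4: emitted by scan_readings (line 10)
  5: emitted by scan_readings (line 15)
  6: emitted by update_gauge (line 28)
  7: emitted by main (line 37)
A correct fix: line 16: replace `count` with `acc`.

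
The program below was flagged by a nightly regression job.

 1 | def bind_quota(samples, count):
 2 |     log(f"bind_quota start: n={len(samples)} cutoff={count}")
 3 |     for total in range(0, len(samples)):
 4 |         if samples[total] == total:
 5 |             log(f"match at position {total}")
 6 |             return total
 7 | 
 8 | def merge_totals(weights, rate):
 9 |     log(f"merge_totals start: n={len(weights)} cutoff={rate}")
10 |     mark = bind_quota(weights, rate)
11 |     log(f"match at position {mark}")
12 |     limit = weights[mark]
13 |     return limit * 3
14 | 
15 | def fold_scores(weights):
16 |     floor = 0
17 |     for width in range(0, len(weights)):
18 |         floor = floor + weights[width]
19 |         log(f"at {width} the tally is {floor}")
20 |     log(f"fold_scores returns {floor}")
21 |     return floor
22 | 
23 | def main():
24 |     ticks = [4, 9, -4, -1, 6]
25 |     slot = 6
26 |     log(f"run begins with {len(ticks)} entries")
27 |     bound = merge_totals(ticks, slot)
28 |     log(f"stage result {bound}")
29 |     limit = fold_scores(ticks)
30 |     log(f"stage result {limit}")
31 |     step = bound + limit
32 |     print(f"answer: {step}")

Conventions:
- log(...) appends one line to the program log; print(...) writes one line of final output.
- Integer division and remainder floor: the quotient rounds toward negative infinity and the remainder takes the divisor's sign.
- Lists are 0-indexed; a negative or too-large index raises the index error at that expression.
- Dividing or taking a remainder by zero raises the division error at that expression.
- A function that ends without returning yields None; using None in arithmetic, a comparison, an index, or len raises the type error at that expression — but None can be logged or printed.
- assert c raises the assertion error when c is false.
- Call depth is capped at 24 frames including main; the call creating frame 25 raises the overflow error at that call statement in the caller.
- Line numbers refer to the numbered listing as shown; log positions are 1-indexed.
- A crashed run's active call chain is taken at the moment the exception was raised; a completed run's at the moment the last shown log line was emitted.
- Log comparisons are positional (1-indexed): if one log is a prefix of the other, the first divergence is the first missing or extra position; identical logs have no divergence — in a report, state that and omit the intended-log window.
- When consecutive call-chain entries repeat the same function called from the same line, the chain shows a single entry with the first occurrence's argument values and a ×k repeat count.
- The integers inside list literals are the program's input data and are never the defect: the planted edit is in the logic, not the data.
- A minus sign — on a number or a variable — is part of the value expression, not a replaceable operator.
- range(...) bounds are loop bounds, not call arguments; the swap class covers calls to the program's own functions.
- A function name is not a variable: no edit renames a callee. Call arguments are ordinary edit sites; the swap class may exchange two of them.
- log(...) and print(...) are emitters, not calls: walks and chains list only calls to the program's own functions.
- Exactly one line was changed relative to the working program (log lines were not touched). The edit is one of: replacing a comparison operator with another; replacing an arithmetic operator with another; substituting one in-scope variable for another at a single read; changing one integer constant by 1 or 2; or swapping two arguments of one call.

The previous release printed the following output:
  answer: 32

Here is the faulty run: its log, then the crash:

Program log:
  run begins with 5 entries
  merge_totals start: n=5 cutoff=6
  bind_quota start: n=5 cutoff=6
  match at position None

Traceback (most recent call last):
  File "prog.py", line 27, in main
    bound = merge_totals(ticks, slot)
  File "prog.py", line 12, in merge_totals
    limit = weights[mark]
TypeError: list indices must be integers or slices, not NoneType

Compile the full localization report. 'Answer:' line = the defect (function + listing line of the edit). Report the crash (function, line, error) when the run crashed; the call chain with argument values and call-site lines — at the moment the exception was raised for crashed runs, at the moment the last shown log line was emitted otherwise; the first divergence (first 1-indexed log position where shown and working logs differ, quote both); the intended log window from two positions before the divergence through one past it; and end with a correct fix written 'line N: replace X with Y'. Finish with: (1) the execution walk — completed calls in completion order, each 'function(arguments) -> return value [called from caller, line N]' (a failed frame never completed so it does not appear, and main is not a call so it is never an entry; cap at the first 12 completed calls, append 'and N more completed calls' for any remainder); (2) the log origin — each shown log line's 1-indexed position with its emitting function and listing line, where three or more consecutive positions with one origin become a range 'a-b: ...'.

Answer: the defect is in bind_quota at line 4.
The tell: At log position 4 the runs split — shown 'match at position None', but the working version logs 'match at position 4'.
Crash: merge_totals, line 12, TypeError.
Call chain: main -> merge_totals([4, 9, -4, -1, 6], 6) (called at line 27).
First divergence: position 4 — the shown line 'match at position None' should read 'match at position 4'.
Intended log window:
  2: merge_totals start: n=5 cutoff=6
  3: bind_quota start: n=5 cutoff=6
  4: match at position 4
  5: match at position 4
Execution walk:
  bind_quota([4, 9, -4, -1, 6], 6) -> None  [called from merge_totals, line 10]
Origin of each log line:
  1: emitted by main (line 26)
  2: emitted by merge_totals (line 9)
  3: emitted by bind_quota (line 2)
  4: emitted by merge_totals (line 11)
A correct fix: line 4: replace `samples[total] == total` with `samples[total] == count`.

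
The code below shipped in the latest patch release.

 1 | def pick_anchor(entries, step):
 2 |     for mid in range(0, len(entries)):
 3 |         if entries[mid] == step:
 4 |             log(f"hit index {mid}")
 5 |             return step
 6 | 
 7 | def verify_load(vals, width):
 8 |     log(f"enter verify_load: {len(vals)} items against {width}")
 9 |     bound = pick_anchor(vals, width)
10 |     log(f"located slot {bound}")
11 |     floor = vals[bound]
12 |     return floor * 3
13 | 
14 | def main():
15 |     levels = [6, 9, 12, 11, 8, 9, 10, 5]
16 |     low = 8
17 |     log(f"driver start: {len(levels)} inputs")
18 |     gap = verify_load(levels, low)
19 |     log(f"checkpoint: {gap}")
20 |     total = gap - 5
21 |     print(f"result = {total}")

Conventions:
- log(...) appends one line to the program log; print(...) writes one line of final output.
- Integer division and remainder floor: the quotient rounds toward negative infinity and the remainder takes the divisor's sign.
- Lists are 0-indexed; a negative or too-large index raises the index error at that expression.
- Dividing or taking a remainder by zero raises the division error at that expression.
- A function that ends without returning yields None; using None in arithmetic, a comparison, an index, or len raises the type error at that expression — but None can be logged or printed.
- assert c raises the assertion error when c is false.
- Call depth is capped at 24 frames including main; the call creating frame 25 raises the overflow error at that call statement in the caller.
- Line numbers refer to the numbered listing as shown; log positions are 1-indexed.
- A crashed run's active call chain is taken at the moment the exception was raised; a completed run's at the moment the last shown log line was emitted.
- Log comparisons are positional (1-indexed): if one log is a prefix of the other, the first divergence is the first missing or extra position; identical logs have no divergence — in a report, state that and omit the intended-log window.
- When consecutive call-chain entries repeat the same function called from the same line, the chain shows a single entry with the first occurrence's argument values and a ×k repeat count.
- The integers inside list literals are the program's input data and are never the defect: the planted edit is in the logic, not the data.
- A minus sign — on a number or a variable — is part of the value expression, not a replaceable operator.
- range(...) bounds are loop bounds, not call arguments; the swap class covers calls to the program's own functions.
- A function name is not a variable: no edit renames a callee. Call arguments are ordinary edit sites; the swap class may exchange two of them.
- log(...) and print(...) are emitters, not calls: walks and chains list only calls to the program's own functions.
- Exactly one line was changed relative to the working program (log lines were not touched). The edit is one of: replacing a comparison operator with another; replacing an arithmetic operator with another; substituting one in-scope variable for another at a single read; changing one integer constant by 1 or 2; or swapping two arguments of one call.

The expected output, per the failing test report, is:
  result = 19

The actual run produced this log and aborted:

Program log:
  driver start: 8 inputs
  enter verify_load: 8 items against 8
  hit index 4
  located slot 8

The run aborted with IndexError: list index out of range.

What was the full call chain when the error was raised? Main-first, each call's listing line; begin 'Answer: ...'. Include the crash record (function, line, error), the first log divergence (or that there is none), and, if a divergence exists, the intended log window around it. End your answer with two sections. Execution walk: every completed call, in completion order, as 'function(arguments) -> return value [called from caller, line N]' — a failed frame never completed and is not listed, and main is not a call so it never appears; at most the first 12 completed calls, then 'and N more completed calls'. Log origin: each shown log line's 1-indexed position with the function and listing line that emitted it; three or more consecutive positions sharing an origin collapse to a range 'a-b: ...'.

Answer: main -> verify_load (called at line 18).
Key fact: The log first diverges at position 4: the faulty run prints 'located slot 8' where the working version prints 'located slot 4'.
Crash: verify_load, line 11, IndexError.
First divergence: position 4; shown 'located slot 8' vs intended 'located slot 4'.
Intended log window:
  2: enter verify_load: 8 items against 8
  3: hit index 4
  4: located slot 4
  5: checkpoint: 24
Execution walk:
  pick_anchor([6, 9, 12, 11, 8, 9, 10, 5], 8) -> 8  [called from verify_load, line 9]
Log line origins:
  1: logged in main at line 17
  2: logged in verify_load at line 8
  3: logged in pick_anchor at line 4
  4: logged in verify_load at line 10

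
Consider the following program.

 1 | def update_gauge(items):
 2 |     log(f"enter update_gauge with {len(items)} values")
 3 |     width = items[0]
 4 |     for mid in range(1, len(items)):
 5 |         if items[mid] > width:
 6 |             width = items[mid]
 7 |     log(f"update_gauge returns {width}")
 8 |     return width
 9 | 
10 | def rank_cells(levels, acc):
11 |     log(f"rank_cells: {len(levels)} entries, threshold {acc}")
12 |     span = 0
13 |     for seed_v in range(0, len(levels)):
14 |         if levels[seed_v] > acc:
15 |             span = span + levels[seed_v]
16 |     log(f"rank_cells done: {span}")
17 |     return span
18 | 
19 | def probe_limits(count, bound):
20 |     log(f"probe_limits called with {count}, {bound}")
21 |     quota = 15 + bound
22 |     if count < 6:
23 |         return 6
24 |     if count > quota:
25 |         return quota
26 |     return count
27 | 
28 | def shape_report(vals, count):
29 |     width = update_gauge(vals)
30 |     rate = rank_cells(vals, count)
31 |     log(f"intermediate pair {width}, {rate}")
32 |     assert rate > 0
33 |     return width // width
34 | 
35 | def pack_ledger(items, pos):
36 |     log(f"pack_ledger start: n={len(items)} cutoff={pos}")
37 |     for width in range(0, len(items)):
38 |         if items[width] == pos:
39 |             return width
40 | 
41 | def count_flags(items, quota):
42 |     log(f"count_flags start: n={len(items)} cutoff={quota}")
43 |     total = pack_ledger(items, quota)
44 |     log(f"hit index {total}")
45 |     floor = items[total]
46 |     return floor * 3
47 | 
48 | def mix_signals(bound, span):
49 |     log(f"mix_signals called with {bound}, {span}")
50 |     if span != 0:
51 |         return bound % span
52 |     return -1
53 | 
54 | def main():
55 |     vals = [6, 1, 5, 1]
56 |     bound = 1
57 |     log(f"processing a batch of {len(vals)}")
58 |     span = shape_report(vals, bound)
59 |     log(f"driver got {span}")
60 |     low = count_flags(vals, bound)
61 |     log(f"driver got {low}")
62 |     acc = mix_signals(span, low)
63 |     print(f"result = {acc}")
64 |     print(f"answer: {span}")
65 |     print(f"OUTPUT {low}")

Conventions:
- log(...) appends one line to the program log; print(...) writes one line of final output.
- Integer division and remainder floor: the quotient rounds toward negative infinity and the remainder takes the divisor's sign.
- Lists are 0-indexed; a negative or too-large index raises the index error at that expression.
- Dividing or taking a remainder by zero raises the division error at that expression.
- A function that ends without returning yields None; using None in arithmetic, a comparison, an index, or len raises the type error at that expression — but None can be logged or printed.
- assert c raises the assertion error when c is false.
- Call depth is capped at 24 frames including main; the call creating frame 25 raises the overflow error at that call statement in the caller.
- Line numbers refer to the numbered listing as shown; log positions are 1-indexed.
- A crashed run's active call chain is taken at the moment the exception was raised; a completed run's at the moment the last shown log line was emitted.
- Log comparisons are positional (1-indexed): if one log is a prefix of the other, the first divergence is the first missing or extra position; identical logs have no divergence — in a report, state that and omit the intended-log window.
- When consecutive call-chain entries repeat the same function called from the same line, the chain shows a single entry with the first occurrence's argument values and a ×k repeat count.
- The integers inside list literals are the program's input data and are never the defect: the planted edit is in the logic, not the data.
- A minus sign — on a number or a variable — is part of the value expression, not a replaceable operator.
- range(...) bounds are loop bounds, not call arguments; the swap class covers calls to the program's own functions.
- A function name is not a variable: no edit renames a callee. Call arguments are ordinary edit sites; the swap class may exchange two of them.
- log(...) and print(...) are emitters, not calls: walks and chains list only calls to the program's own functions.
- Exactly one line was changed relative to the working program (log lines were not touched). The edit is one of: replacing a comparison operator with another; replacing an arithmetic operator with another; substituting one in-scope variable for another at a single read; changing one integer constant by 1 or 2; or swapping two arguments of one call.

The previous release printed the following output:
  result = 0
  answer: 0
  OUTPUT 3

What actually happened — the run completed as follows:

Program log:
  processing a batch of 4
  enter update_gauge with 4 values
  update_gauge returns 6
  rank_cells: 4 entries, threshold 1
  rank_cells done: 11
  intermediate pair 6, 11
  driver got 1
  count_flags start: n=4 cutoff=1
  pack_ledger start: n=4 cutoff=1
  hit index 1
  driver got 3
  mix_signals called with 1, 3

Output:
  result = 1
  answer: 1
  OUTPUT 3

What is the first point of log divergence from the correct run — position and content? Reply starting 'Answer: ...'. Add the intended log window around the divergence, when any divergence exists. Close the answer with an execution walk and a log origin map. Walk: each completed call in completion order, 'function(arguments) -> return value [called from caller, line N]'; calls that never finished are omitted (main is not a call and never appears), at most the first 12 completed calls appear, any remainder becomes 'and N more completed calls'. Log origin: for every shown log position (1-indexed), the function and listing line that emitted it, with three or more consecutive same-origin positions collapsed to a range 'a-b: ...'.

Answer: position 7; shown 'driver got 1' vs intended 'driver got 0'.
Intended log window:
  5: rank_cells done: 11
  6: intermediate pair 6, 11
  7: driver got 0
  8: count_flags start: n=4 cutoff=1
Execution walk:
  update_gauge([6, 1, 5, 1]) -> 6  [called from shape_report, line 29]
  rank_cells([6, 1, 5, 1], 1) -> 11  [called from shape_report, line 30]
  shape_report([6, 1, 5, 1], 1) -> 1  [called from main, line 58]
  pack_ledger([6, 1, 5, 1], 1) -> 1  [called from count_flags, line 43]
  count_flags([6, 1, 5, 1], 1) -> 3  [called from main, line 60]
  mix_signals(1, 3) -> 1  [called from main, line 62]
Origin of each log line:
  1 — main, line 57
  2 — update_gauge, line 2
  3 — update_gauge, line 7
  4 — rank_cells, line 11
  5 — rank_cells, line 16
  6 — shape_report, line 31
  7 — main, line 59
  8 — count_flags, line 42
  9 — pack_ledger, line 36
  10 — count_flags, line 44
  11 — main, line 61
  12 — mix_signals, line 49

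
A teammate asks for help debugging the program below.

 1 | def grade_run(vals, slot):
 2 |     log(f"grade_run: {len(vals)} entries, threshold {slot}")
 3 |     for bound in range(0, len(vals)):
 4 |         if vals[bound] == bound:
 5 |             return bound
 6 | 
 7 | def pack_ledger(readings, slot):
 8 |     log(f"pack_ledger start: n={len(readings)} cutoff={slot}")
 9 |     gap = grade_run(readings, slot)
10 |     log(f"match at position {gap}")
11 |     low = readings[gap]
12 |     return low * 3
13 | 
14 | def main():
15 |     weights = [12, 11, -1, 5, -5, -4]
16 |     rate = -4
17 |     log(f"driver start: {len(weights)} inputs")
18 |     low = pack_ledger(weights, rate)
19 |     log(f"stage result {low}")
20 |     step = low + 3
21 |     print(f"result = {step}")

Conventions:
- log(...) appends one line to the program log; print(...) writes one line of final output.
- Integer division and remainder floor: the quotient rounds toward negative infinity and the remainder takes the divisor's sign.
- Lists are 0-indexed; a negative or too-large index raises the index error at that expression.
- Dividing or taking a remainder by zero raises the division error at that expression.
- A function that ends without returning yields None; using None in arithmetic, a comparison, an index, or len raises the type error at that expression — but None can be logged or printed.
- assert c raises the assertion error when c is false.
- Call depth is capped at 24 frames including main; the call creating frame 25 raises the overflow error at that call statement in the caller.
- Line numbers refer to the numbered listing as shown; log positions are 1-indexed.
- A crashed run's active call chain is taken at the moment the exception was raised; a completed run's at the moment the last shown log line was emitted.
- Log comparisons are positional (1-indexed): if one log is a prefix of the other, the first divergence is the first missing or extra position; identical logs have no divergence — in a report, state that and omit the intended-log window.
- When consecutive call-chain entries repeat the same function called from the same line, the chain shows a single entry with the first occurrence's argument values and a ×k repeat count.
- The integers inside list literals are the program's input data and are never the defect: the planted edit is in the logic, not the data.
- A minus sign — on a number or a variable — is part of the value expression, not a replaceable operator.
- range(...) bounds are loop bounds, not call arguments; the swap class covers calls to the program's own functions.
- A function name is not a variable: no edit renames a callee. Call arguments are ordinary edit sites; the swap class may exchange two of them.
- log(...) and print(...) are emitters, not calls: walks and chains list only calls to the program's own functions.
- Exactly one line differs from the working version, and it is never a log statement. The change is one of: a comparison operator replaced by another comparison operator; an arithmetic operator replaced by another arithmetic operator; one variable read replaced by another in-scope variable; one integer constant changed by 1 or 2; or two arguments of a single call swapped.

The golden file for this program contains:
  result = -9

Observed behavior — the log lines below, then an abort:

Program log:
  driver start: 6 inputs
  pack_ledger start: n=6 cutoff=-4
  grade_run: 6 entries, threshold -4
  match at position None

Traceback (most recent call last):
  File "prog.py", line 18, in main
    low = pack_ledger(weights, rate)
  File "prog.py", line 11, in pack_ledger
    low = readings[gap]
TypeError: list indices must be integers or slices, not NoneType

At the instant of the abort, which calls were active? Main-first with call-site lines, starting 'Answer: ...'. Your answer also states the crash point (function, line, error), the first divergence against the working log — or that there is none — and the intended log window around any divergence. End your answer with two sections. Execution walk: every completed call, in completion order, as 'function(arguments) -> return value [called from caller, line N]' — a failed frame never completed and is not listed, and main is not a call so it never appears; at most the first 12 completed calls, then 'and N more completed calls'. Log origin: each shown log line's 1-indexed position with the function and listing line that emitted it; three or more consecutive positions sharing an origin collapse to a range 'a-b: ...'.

Answer: main -> pack_ledger (called at line 18).
The tell: Log line 4 is where behavior first shows: 'match at position None' appears instead of 'match at position 5'.
Crash: pack_ledger, line 11, TypeError.
First divergence: position 4 — shown 'match at position None', intended 'match at position 5'.
Intended log window:
  2: pack_ledger start: n=6 cutoff=-4
  3: grade_run: 6 entries, threshold -4
  4: match at position 5
  5: stage result -12
Execution walk:
  grade_run([12, 11, -1, 5, -5, -4], -4) -> None  [called from pack_ledger, line 9]
Origin of each log line:
  1 — main, line 17
  2 — pack_ledger, line 8
  3 — grade_run, line 2
  4 — pack_ledger, line 10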